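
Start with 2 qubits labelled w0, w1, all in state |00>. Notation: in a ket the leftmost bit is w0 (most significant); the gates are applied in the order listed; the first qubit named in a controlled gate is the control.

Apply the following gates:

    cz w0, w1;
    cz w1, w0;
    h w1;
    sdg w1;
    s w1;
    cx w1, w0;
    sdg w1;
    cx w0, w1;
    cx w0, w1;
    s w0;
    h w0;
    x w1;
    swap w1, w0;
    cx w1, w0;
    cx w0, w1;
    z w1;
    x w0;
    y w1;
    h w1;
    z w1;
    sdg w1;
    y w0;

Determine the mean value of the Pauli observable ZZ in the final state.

The expectation value of ZZ is 1.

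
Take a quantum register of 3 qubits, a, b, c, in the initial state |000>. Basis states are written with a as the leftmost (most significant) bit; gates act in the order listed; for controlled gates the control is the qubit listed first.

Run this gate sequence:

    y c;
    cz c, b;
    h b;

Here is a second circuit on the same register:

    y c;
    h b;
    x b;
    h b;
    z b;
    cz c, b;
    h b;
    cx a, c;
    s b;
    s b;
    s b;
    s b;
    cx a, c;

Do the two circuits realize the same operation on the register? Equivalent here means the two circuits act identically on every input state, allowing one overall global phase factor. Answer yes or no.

Yes, they are equivalent — the unitaries differ by at most a global phase.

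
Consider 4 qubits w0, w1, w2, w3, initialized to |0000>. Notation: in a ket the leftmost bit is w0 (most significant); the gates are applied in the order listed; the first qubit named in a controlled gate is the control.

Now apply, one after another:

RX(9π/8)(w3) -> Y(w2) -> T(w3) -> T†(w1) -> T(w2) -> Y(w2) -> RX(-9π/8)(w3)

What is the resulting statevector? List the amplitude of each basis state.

The final amplitudes are (2 - sqrt(sqrt(2) + 2))*exp(I*pi/4)/4 + I*(sqrt(sqrt(2) + 2) + 2)/4 on |0000>, (-1 - exp(3*I*pi/4))*sqrt(2 - sqrt(2))/4 on |0001>, and 0 on every other basis state.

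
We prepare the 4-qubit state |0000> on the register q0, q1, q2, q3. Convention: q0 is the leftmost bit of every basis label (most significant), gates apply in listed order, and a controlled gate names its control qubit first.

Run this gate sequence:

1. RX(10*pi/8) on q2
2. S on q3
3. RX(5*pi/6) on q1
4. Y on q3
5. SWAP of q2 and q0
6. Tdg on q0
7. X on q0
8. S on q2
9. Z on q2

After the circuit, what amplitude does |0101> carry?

The amplitude on |0101> is sqrt(sqrt(2) + 2)*(-sqrt(6) - sqrt(2))*exp(I*pi/4)/8.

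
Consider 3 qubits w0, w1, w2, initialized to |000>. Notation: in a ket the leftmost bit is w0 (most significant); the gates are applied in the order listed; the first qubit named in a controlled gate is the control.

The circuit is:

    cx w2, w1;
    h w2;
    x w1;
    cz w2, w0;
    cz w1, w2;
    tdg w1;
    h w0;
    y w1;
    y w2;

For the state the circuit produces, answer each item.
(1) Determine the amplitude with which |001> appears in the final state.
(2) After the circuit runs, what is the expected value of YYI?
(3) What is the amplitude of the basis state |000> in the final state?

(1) The amplitude on |001> is -exp(3*I*pi/4)/2.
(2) The expectation value of YYI is 0.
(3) The amplitude on |000> is -exp(3*I*pi/4)/2.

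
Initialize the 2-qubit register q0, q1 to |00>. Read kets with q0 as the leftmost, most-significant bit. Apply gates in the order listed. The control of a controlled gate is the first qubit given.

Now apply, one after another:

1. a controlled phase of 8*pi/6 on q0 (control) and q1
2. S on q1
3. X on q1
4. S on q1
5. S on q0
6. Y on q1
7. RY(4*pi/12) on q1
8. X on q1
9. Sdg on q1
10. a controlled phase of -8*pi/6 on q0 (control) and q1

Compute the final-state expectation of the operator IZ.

In the final state, IZ has expectation -1/2.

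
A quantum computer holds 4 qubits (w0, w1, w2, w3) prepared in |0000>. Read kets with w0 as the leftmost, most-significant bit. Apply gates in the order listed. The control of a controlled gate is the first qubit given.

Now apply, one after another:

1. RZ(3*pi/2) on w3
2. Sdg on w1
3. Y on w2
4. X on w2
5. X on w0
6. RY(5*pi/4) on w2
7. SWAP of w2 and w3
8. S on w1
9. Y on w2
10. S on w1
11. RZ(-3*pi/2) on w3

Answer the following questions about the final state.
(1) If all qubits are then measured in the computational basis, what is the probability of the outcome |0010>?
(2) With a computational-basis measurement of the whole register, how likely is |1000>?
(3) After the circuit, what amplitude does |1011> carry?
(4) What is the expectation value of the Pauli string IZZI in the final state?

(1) The probability of measuring |0010> is 0.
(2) A full measurement returns |1000> with probability 0.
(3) |1011> carries amplitude -I*sqrt(sqrt(2) + 2)/2 in the final state.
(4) In the final state, IZZI has expectation -1.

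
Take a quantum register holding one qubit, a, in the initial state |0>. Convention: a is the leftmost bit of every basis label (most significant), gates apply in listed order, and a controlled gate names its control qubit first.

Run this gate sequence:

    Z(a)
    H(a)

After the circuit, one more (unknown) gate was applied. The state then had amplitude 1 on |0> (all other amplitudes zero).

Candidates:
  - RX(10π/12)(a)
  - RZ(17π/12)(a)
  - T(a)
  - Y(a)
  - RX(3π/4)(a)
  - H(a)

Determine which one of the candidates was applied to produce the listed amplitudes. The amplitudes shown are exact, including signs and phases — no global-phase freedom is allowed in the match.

It was H(a) that produced the state shown.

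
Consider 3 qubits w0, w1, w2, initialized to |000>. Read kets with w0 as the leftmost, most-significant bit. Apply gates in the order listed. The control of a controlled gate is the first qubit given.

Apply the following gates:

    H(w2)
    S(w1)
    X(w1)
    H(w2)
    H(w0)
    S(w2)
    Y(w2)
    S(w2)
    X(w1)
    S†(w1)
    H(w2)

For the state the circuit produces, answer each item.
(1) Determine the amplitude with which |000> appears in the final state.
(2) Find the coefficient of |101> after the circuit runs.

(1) |000> carries amplitude -1/2 in the final state.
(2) |101> carries amplitude 1/2 in the final state.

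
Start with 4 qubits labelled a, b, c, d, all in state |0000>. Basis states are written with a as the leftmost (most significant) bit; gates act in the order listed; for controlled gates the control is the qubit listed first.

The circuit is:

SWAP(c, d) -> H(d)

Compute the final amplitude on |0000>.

|0000> carries amplitude sqrt(2)/2 in the final state.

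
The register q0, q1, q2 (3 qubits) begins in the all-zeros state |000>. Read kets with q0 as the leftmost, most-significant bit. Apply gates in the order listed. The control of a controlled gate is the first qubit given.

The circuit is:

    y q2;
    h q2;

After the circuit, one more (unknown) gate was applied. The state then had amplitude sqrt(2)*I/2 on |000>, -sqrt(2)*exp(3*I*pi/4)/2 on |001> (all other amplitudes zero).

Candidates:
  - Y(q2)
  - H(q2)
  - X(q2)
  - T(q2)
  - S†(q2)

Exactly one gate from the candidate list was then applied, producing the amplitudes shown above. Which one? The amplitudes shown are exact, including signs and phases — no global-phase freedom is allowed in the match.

The applied gate was T(q2).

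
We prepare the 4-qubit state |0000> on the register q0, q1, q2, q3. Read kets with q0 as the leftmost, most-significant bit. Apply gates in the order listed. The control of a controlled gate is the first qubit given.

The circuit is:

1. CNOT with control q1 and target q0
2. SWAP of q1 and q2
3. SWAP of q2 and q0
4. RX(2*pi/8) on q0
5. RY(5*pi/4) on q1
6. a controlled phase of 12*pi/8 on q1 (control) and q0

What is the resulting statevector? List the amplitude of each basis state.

After the circuit, the state carries amplitude -sqrt(2)/4 on |0000>, sqrt(2)/4 + 1/2 on |0100>, I*(2 - sqrt(2))/4 on |1000>, -sqrt(2)/4 on |1100>, and 0 on every other basis state.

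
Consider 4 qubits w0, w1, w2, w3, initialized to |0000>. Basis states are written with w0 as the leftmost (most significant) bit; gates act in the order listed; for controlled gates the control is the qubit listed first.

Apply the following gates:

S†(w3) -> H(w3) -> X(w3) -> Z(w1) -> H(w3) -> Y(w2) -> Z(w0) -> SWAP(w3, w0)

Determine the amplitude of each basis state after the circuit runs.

The final amplitudes are I on |0010>, and 0 on every other basis state.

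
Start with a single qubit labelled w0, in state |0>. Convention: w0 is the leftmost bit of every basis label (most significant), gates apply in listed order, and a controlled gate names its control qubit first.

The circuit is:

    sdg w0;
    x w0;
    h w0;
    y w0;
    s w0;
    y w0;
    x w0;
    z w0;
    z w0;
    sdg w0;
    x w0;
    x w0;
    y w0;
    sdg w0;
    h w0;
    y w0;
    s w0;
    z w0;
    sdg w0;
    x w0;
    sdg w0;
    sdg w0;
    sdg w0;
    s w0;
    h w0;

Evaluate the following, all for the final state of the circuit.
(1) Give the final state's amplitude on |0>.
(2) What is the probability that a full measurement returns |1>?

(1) The final state's coefficient on |0> equals sqrt(2)*I/2.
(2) A full measurement returns |1> with probability 1/2.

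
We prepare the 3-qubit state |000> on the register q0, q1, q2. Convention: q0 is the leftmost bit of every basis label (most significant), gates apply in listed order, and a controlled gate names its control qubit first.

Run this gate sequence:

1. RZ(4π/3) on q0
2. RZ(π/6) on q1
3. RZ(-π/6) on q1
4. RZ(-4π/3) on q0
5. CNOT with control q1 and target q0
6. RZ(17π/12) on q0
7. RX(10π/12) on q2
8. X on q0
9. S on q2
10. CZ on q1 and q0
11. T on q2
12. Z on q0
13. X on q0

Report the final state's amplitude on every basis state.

The final amplitudes are (-sqrt(2) + sqrt(6))*exp(7*I*pi/24)/4 on |000>, (sqrt(2) + sqrt(6))*exp(13*I*pi/24)/4 on |001>, and 0 on every other basis state. Key observation: the block from step 1 through step 4 cancels to the identity and can be dropped.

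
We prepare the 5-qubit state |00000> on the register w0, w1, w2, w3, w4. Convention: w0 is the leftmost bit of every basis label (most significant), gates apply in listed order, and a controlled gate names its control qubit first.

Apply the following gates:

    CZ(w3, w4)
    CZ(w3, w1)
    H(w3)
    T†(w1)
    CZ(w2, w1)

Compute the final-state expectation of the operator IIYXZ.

The expectation value of IIYXZ is 0.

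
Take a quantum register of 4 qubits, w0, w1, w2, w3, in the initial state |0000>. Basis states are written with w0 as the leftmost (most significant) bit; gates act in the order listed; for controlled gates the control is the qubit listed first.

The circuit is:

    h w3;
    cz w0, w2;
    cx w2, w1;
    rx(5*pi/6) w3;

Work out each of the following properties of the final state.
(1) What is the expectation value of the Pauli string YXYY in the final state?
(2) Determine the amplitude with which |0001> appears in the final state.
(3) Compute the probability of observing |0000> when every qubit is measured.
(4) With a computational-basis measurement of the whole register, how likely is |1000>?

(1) The expectation value of YXYY is 0.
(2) The amplitude on |0001> is (1 - I)*(sqrt(3) - I)/4.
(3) The probability of measuring |0000> is 1/2.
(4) The probability of measuring |1000> is 0.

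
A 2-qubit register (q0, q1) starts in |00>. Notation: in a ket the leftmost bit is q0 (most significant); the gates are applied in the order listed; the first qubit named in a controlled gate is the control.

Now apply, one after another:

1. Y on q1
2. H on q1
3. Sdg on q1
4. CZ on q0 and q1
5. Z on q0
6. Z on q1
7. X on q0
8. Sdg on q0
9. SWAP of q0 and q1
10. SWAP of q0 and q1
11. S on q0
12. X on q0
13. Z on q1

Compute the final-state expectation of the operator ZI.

In the final state, ZI has expectation 1.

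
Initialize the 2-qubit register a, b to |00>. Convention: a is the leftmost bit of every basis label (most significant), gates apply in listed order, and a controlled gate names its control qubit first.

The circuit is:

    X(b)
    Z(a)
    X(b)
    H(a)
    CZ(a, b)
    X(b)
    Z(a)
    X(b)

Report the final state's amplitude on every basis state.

After the circuit, the state carries amplitude sqrt(2)/2 on |00>, 0 on |01>, -sqrt(2)/2 on |10>, 0 on |11>.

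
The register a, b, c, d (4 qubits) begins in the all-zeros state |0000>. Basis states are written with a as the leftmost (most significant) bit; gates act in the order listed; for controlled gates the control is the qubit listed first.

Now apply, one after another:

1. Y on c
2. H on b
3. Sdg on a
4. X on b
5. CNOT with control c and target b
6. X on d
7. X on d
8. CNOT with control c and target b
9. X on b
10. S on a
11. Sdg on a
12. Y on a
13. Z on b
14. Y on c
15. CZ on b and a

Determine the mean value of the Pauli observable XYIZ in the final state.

The expectation value of XYIZ is 0. Key observation: the block from step 4 through step 9 cancels to the identity and can be dropped.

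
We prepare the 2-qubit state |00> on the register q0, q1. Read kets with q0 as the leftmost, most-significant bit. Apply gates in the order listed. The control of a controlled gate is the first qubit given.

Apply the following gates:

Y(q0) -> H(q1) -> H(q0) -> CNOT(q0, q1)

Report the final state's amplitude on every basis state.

The resulting statevector has amplitude I/2 on |00>, I/2 on |01>, -I/2 on |10>, -I/2 on |11>.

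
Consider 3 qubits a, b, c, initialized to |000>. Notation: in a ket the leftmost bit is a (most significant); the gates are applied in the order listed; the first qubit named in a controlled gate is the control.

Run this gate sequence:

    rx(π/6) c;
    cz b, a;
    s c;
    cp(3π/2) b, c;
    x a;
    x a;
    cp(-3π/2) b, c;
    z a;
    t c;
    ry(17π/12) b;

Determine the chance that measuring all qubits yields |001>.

Outcome |001> occurs with probability -3*sqrt(6)/32 - sqrt(3)/8 + 5*sqrt(2)/32 + 1/4. Key observation: steps 4-7 multiply out to the identity, so the circuit reduces to the remaining gates.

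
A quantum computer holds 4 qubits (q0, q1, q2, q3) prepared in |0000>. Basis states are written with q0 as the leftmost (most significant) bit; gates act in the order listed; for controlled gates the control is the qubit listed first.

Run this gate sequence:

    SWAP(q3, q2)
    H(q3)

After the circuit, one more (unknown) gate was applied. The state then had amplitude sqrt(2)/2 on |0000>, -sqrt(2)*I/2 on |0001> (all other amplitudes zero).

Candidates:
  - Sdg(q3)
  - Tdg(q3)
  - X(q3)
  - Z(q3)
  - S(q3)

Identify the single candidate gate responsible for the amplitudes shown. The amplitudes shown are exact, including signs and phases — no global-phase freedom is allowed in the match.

The applied gate was Sdg(q3).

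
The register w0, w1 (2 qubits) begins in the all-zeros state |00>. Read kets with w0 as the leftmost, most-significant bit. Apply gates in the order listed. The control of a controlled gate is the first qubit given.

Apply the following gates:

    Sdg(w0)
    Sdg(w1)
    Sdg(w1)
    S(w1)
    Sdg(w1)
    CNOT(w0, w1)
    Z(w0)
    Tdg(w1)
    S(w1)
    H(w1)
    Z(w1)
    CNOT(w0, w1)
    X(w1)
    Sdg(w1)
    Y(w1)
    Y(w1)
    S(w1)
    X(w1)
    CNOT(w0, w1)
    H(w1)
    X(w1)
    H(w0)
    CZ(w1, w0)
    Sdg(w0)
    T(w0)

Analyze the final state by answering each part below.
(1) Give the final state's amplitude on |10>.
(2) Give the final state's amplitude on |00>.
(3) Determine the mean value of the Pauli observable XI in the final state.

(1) The final state's coefficient on |10> equals -sqrt(2)*exp(3*I*pi/4)/2.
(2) The final state's coefficient on |00> equals sqrt(2)/2.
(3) In the final state, XI has expectation sqrt(2)/2.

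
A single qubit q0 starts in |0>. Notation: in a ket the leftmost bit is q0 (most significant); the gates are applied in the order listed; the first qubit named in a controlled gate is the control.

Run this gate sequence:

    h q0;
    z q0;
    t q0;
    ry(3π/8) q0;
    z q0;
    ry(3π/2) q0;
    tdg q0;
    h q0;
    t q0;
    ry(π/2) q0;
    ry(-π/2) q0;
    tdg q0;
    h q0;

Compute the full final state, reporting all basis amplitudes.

The resulting statevector has amplitude -cos(3*pi/16)/2 + sin(3*pi/16)/2 - exp(I*pi/4)*cos(3*pi/16)/4 - I*exp(-I*pi/4)*cos(3*pi/16)/4 - exp(I*pi/4)*sin(3*pi/16)/4 - I*exp(-I*pi/4)*sin(3*pi/16)/4 on |0>, -cos(3*pi/16)/2 + sin(3*pi/16)/2 + exp(-I*pi/4)*cos(3*pi/16)/2 + exp(-I*pi/4)*sin(3*pi/16)/2 - exp(I*pi/4)*cos(3*pi/16)/4 - exp(I*pi/4)*sin(3*pi/16)/4 + I*exp(-I*pi/4)*sin(3*pi/16)/4 + I*exp(-I*pi/4)*cos(3*pi/16)/4 on |1>. Key observation: the block from step 8 through step 13 cancels to the identity and can be dropped.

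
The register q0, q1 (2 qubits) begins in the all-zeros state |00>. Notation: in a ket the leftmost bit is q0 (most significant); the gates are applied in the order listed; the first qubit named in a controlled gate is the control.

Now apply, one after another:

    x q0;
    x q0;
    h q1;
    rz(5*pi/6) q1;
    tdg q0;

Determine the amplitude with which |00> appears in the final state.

|00> carries amplitude -sqrt(2)*exp(7*I*pi/12)/2 in the final state.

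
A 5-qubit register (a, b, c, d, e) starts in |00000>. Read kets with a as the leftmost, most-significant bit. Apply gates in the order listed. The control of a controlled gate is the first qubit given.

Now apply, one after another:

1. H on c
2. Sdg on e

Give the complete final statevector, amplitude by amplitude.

After the circuit, the state carries amplitude sqrt(2)/2 on |00000>, sqrt(2)/2 on |00100>, and 0 on every other basis state.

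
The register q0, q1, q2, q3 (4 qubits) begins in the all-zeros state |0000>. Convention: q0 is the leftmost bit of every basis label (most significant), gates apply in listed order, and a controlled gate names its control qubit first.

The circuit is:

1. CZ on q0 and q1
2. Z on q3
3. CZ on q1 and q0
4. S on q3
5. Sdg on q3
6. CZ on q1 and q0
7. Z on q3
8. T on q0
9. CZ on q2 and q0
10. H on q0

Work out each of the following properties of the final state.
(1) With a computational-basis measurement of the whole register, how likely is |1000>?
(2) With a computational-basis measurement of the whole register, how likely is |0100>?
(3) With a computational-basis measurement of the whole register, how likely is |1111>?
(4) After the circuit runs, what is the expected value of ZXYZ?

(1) Outcome |1000> occurs with probability 1/2.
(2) The probability of measuring |0100> is 0.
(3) The probability of measuring |1111> is 0.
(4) In the final state, ZXYZ has expectation 0.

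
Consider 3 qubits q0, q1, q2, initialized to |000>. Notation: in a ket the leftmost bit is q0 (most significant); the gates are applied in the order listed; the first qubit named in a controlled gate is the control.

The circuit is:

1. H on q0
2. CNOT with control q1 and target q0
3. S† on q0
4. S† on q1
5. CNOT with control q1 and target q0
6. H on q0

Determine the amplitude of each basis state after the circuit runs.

The final amplitudes are 1/2 - I/2 on |000>, 1/2 + I/2 on |100>, and 0 on every other basis state.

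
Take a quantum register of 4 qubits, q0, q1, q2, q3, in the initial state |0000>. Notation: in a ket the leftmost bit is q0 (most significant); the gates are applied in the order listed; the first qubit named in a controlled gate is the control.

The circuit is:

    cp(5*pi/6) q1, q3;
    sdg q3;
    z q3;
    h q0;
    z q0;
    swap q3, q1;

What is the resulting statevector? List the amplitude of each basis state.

After the circuit, the state carries amplitude sqrt(2)/2 on |0000>, -sqrt(2)/2 on |1000>, and 0 on every other basis state.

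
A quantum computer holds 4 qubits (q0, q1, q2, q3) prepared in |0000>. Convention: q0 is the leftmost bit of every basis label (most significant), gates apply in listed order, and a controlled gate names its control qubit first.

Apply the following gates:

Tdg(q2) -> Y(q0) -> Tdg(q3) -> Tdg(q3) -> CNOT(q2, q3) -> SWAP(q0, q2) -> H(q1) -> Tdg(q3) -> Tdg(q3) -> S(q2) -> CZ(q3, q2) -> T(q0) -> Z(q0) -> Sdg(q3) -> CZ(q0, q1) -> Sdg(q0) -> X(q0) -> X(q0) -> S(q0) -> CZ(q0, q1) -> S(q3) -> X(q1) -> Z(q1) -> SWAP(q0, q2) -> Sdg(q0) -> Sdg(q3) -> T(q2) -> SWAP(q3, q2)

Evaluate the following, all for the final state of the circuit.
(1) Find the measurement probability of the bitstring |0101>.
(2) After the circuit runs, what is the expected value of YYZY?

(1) A full measurement returns |0101> with probability 0. Key observation: steps 14-21 multiply out to the identity, so the circuit reduces to the remaining gates.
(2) In the final state, YYZY has expectation 0.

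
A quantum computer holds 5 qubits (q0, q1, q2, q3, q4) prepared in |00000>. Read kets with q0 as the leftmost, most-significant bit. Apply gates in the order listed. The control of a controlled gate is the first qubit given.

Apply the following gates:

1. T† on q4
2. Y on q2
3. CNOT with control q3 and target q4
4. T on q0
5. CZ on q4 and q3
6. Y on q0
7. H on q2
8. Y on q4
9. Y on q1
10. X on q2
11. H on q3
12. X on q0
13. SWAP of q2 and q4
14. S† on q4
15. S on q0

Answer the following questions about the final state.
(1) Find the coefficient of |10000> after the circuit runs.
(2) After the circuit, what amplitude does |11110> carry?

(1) The amplitude on |10000> is 0.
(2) The final state's coefficient on |11110> equals 0.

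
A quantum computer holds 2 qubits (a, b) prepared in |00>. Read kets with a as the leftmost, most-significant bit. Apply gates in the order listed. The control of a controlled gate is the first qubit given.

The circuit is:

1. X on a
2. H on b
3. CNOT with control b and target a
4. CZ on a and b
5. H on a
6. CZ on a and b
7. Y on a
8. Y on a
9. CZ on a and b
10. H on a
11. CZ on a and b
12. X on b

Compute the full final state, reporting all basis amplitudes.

After the circuit, the state carries amplitude sqrt(2)/2 on |00>, 0 on |01>, 0 on |10>, sqrt(2)/2 on |11>. Key observation: steps 4-11 multiply out to the identity, so the circuit reduces to the remaining gates.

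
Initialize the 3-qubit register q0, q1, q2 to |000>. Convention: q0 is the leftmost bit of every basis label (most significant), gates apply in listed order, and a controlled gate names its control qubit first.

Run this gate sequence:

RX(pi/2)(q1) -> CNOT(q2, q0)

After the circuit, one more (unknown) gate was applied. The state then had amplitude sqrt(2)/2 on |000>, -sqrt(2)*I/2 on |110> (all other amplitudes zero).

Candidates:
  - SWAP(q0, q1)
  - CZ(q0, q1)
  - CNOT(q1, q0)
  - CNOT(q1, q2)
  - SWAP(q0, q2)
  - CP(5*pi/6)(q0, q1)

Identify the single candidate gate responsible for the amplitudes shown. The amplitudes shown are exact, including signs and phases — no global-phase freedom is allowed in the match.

The unique candidate consistent with the amplitudes is CNOT(q1, q0).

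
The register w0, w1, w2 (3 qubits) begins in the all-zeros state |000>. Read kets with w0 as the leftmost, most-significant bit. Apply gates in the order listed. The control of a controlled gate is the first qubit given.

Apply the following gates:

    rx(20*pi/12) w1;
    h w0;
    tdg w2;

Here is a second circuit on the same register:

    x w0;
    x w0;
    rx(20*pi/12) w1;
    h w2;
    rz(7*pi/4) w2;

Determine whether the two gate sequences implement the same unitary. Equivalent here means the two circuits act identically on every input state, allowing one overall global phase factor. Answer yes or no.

No, they are not equivalent — no single phase factor reconciles the two unitaries.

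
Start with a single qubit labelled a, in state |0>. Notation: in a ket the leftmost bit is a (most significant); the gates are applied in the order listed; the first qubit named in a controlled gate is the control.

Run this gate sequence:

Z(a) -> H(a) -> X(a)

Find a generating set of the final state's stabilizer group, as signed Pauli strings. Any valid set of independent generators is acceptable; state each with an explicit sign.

The stabilizer group can be generated by +X, among other valid generating sets.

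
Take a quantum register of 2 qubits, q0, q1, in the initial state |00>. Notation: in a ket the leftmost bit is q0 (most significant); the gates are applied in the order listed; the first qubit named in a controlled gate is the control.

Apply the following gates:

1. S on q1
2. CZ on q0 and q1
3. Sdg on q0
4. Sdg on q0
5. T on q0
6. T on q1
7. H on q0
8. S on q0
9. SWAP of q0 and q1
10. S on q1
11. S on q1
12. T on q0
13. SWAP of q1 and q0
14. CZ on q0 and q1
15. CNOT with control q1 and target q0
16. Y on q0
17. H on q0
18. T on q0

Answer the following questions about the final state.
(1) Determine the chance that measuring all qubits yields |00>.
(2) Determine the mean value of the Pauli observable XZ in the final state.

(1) The probability of measuring |00> is 1/2.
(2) The expectation value of XZ is -sqrt(2)/2.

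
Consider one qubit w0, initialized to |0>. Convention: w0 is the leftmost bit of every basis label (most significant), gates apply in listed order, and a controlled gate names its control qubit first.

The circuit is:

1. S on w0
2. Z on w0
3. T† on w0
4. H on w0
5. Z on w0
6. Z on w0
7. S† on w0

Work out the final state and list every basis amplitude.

The resulting statevector has amplitude sqrt(2)/2 on |0>, -sqrt(2)*I/2 on |1>.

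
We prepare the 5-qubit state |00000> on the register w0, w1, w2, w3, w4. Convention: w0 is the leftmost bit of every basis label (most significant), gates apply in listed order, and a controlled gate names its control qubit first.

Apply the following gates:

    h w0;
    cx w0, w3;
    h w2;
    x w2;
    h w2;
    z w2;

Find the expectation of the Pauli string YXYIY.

The expectation value of YXYIY is 0. Key observation: the block from step 3 through step 6 cancels to the identity and can be dropped.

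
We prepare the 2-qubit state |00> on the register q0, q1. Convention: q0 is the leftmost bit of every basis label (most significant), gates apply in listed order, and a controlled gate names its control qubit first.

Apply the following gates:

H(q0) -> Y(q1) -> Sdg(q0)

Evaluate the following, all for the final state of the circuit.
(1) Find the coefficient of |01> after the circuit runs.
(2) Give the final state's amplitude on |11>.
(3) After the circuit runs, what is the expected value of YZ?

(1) The final state's coefficient on |01> equals sqrt(2)*I/2.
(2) The amplitude on |11> is sqrt(2)/2.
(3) In the final state, YZ has expectation 1.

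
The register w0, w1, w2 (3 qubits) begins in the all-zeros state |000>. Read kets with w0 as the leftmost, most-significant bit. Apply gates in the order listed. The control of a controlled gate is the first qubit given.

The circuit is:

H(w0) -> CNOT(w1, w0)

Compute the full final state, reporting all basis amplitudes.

The resulting statevector has amplitude sqrt(2)/2 on |000>, sqrt(2)/2 on |100>, and 0 on every other basis state.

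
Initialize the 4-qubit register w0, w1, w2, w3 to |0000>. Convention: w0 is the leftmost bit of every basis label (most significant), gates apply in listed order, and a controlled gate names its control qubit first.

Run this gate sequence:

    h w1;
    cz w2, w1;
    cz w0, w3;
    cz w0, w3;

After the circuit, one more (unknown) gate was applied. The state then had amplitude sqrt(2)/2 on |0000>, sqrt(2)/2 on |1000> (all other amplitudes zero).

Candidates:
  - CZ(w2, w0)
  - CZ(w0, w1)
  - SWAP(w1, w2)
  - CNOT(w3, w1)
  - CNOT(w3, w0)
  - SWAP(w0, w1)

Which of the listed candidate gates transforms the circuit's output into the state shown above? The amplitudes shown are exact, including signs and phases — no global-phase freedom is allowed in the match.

The applied gate was SWAP(w0, w1). Key observation: the block from step 3 through step 4 cancels to the identity and can be dropped.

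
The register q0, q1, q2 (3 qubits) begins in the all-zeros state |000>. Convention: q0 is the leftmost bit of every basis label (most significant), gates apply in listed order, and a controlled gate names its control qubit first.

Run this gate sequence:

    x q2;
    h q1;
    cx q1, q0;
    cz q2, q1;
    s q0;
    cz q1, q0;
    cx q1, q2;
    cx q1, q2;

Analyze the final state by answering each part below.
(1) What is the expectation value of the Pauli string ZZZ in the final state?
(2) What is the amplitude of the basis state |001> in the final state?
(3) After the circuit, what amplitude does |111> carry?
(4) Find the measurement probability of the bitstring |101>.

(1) The observable ZZZ averages to -1.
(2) The amplitude on |001> is sqrt(2)/2.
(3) |111> carries amplitude sqrt(2)*I/2 in the final state.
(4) Outcome |101> occurs with probability 0.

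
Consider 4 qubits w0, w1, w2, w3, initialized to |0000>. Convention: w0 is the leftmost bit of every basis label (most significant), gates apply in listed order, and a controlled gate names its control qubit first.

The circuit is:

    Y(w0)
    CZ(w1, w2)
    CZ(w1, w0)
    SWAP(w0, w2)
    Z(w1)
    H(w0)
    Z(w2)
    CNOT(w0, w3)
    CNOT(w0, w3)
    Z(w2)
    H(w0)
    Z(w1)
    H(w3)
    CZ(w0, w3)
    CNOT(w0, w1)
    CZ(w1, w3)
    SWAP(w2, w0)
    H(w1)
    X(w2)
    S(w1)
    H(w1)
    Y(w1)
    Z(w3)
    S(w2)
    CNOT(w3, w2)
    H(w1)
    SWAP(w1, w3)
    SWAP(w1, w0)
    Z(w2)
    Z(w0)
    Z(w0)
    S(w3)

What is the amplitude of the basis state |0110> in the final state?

The final state's coefficient on |0110> equals -1/2. Key observation: the block from step 5 through step 12 cancels to the identity and can be dropped.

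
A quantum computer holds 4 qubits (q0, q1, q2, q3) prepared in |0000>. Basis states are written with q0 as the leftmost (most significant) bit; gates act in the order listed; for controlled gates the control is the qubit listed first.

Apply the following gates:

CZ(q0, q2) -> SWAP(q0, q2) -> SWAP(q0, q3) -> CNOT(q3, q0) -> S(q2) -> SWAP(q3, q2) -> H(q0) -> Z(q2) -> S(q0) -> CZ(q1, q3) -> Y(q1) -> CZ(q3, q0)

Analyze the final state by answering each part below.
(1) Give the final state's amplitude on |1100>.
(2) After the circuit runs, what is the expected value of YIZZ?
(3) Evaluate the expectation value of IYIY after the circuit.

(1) |1100> carries amplitude -sqrt(2)/2 in the final state.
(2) The expectation value of YIZZ is 1.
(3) In the final state, IYIY has expectation 0.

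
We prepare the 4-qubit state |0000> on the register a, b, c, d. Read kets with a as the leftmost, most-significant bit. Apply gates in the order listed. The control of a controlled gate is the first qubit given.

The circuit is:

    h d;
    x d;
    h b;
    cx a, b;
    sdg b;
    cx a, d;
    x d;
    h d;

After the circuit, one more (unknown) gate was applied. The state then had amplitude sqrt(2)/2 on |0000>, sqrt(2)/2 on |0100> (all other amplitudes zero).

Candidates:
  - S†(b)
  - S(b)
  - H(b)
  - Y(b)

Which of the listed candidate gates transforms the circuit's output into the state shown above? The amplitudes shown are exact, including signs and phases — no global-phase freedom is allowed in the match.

It was S(b) that produced the state shown.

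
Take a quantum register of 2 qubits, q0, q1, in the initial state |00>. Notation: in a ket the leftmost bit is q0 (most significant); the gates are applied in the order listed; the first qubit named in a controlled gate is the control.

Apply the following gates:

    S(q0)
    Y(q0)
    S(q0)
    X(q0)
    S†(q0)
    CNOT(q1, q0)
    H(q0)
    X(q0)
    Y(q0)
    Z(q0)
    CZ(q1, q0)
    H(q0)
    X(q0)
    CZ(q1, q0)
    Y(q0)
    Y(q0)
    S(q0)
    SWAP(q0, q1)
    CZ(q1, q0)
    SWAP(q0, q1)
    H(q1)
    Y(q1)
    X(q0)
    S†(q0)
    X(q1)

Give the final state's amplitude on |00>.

|00> carries amplitude -sqrt(2)*I/2 in the final state.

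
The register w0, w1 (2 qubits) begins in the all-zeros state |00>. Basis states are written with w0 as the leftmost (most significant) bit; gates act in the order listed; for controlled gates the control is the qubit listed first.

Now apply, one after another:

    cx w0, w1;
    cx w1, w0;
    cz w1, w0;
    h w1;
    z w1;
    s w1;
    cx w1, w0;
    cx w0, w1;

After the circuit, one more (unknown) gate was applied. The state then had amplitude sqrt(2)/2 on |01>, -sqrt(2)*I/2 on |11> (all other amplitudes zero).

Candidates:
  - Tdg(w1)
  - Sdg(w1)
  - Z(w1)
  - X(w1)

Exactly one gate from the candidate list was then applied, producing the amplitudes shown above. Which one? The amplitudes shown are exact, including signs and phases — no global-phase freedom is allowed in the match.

It was X(w1) that produced the state shown.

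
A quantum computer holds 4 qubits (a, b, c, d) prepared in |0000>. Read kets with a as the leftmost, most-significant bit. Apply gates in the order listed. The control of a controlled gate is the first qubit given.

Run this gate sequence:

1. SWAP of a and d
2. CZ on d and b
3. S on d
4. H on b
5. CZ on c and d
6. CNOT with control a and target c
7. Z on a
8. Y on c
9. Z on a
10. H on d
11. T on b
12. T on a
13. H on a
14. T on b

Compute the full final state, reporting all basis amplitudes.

After the circuit, the state carries amplitude 0 on |0000>, 0 on |0001>, sqrt(2)*I/4 on |0010>, sqrt(2)*I/4 on |0011>, 0 on |0100>, 0 on |0101>, -sqrt(2)/4 on |0110>, -sqrt(2)/4 on |0111>, 0 on |1000>, 0 on |1001>, sqrt(2)*I/4 on |1010>, sqrt(2)*I/4 on |1011>, 0 on |1100>, 0 on |1101>, -sqrt(2)/4 on |1110>, -sqrt(2)/4 on |1111>.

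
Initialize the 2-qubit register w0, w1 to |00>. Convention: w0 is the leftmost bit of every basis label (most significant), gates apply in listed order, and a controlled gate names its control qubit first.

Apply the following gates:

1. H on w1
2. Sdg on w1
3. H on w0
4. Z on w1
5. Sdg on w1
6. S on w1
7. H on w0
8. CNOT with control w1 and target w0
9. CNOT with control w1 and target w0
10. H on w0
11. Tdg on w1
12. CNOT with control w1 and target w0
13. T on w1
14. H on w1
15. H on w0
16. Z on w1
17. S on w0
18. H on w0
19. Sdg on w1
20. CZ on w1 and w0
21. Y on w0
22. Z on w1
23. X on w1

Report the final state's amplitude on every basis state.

The final amplitudes are sqrt(2)*(1 - I)/4 on |00>, sqrt(2)*(1 - I)/4 on |01>, sqrt(2)*(1 - I)/4 on |10>, sqrt(2)*(-1 + I)/4 on |11>. Key observation: steps 7-10 multiply out to the identity, so the circuit reduces to the remaining gates.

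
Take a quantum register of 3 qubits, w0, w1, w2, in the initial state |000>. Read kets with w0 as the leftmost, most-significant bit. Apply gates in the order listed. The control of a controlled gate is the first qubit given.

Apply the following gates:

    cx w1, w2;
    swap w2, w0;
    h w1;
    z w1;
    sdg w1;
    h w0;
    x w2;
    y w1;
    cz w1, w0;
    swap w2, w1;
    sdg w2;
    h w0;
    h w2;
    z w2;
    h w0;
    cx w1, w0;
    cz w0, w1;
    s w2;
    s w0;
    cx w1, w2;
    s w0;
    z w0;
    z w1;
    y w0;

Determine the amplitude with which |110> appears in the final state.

The amplitude on |110> is -sqrt(2)/2.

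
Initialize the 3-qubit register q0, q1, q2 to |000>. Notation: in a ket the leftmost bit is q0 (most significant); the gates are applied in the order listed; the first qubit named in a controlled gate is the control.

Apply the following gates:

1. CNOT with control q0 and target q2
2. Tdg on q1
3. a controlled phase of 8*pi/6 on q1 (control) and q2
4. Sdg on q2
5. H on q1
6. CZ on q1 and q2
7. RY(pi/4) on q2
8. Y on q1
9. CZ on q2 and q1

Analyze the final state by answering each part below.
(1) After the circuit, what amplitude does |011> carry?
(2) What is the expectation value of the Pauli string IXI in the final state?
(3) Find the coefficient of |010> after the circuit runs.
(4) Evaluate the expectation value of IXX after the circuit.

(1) The final state's coefficient on |011> equals -I*sqrt(4 - 2*sqrt(2))/4.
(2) The expectation value of IXI is -sqrt(2)/2.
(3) |010> carries amplitude I*sqrt(2*sqrt(2) + 4)/4 in the final state.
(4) The observable IXX averages to 0.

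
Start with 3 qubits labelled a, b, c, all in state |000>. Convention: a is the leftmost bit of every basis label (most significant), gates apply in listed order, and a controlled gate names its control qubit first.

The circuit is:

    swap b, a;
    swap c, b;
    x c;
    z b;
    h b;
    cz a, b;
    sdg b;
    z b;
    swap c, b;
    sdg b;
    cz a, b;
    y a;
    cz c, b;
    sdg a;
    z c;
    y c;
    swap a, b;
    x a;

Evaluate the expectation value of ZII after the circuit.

The observable ZII averages to 1.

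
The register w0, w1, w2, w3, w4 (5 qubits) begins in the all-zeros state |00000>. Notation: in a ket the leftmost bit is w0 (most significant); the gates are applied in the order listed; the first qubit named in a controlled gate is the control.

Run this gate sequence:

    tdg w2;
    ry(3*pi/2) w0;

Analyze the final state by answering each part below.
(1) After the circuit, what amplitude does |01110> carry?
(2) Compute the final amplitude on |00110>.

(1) The amplitude on |01110> is 0.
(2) The final state's coefficient on |00110> equals 0.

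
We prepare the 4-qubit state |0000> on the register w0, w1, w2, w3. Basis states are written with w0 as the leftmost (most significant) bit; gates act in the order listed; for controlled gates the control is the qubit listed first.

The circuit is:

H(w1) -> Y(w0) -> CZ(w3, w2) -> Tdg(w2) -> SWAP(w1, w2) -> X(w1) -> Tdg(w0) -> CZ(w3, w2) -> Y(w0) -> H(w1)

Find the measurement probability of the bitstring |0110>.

Outcome |0110> occurs with probability 1/4.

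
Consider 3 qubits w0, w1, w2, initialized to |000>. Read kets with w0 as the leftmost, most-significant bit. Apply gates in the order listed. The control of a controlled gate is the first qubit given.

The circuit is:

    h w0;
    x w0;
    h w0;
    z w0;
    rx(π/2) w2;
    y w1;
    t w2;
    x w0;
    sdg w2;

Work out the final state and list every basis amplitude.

After the circuit, the state carries amplitude sqrt(2)*I/2 on |110>, -sqrt(2)*exp(3*I*pi/4)/2 on |111>, and 0 on every other basis state.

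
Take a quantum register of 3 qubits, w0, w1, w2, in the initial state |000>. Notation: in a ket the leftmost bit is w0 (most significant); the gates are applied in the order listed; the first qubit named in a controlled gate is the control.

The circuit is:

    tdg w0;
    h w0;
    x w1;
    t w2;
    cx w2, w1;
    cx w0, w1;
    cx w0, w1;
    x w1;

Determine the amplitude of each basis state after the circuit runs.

The final amplitudes are sqrt(2)/2 on |000>, sqrt(2)/2 on |100>, and 0 on every other basis state.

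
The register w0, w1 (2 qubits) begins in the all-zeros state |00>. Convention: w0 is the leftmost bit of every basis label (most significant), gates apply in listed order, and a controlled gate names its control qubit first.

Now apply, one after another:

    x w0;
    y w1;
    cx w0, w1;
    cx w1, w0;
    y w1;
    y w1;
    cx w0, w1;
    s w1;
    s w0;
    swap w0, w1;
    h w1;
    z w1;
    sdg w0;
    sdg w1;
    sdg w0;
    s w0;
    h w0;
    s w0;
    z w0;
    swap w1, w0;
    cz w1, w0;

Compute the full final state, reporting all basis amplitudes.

The final amplitudes are -1/2 on |00>, -I/2 on |01>, I/2 on |10>, 1/2 on |11>.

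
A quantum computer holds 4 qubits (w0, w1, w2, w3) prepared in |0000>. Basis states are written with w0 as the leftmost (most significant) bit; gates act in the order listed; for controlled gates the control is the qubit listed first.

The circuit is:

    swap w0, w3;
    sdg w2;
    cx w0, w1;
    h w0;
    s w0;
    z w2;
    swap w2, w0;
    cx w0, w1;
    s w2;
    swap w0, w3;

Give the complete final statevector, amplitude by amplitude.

The final amplitudes are sqrt(2)/2 on |0000>, -sqrt(2)/2 on |0010>, and 0 on every other basis state.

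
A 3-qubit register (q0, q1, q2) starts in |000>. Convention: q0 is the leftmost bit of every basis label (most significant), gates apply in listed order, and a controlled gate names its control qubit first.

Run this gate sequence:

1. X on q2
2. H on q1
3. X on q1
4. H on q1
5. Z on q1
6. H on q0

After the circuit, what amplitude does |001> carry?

The final state's coefficient on |001> equals sqrt(2)/2. Key observation: the block from step 2 through step 5 cancels to the identity and can be dropped.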